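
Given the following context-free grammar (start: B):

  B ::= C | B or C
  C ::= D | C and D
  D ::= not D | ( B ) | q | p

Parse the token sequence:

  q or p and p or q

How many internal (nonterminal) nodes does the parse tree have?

11

[B [B [B [C [D q]]] or [C [C [D p]] and [D p]]] or [C [D q]]]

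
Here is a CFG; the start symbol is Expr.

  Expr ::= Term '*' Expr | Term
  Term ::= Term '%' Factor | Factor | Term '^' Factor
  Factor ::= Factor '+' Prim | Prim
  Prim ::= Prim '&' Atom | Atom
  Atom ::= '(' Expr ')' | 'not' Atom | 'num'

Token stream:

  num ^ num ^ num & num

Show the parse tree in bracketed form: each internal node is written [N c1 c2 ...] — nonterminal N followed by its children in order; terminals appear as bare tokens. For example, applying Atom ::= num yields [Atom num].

[Expr [Term [Term [Term [Factor [Prim [Atom num]]]] ^ [Factor [Prim [Atom num]]]] ^ [Factor [Prim [Prim [Atom num]] & [Atom num]]]]]

Expr
Term
Term ^ Factor
Term ^ Factor ^ Factor
Factor ^ Factor ^ Factor
Prim ^ Factor ^ Factor
Atom ^ Factor ^ Factor
num ^ Factor ^ Factor
num ^ Prim ^ Factor
num ^ Atom ^ Factor
num ^ num ^ Factor
num ^ num ^ Prim
num ^ num ^ Prim & Atom
num ^ num ^ Atom & Atom
num ^ num ^ num & Atom
num ^ num ^ num & num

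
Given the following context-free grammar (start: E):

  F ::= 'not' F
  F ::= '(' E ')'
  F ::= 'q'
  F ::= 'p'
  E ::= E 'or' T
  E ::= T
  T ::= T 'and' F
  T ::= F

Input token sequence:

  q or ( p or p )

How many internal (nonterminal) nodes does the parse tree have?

12

[E [E [T [F q]]] or [T [F ( [E [E [T [F p]]] or [T [F p]]] )]]]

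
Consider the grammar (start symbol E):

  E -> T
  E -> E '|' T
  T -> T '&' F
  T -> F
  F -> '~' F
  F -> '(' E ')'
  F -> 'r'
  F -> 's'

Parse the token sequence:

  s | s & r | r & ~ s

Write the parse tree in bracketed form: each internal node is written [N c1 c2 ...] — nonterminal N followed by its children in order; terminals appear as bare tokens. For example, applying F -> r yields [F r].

[E [E [E [T [F s]]] | [T [T [F s]] & [F r]]] | [T [T [F r]] & [F ~ [F s]]]]

E
E | T
E | T | T
T | T | T
F | T | T
s | T | T
s | T & F | T
s | F & F | T
s | s & F | T
s | s & r | T
s | s & r | T & F
s | s & r | F & F
s | s & r | r & F
s | s & r | r & ~ F
s | s & r | r & ~ s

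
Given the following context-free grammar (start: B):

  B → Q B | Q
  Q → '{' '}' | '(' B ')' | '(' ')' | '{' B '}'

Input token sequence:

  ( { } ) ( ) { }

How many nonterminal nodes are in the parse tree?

8

[B [Q ( [B [Q { }]] )] [B [Q ( )] [B [Q { }]]]]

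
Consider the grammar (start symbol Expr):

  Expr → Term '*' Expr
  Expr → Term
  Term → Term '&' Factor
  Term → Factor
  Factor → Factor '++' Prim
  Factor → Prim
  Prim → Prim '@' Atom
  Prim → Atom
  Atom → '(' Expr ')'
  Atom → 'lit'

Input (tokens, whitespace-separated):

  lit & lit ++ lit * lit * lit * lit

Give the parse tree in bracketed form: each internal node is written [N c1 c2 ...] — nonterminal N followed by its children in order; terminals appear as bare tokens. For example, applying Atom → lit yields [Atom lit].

[Expr [Term [Term [Factor [Prim [Atom lit]]]] & [Factor [Factor [Prim [Atom lit]]] ++ [Prim [Atom lit]]]] * [Expr [Term [Factor [Prim [Atom lit]]]] * [Expr [Term [Factor [Prim [Atom lit]]]] * [Expr [Term [Factor [Prim [Atom lit]]]]]]]]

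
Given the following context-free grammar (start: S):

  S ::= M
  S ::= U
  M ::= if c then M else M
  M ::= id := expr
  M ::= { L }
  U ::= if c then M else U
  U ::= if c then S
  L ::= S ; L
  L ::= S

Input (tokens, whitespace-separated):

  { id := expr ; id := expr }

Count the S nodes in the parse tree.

[S [M { [L [S [M id := expr]] ; [L [S [M id := expr]]]] }]]

3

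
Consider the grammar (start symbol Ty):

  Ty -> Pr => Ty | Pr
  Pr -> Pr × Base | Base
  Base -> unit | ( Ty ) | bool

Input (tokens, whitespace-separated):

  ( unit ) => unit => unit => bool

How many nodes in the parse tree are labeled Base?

[Ty [Pr [Base ( [Ty [Pr [Base unit]]] )]] => [Ty [Pr [Base unit]] => [Ty [Pr [Base unit]] => [Ty [Pr [Base bool]]]]]]

5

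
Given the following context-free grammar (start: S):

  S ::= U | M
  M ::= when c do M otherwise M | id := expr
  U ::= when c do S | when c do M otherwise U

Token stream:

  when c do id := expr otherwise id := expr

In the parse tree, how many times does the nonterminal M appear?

3

[S [M when c do [M id := expr] otherwise [M id := expr]]]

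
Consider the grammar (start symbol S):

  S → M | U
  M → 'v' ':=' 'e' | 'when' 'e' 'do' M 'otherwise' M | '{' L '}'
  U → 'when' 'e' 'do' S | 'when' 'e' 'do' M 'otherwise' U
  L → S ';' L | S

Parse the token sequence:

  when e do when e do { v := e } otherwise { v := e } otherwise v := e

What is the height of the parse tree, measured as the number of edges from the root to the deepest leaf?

7

[S [M when e do [M when e do [M { [L [S [M v := e]]] }] otherwise [M { [L [S [M v := e]]] }]] otherwise [M v := e]]]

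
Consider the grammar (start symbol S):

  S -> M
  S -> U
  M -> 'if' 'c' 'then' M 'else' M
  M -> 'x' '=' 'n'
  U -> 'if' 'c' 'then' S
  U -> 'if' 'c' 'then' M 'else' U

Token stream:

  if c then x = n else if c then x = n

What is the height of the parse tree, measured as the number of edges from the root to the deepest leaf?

[S [U if c then [M x = n] else [U if c then [S [M x = n]]]]]

5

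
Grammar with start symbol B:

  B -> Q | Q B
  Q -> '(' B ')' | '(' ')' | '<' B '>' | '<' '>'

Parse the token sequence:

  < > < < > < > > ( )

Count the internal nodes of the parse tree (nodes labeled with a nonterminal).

10

[B [Q < >] [B [Q < [B [Q < >] [B [Q < >]]] >] [B [Q ( )]]]]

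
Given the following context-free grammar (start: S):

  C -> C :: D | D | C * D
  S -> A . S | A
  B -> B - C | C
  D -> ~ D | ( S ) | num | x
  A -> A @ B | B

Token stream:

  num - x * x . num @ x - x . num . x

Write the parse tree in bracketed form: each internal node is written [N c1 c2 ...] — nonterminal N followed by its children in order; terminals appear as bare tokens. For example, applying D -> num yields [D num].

[S [A [B [B [C [D num]]] - [C [C [D x]] * [D x]]]] . [S [A [A [B [C [D num]]]] @ [B [B [C [D x]]] - [C [D x]]]] . [S [A [B [C [D num]]]] . [S [A [B [C [D x]]]]]]]]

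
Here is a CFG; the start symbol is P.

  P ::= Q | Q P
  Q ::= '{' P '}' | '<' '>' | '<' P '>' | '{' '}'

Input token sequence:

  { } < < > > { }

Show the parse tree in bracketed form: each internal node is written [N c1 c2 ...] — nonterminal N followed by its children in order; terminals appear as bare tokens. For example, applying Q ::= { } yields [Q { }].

[P [Q { }] [P [Q < [P [Q < >]] >] [P [Q { }]]]]

P
Q P
{ } P
{ } Q P
{ } < P > P
{ } < Q > P
{ } < < > > P
{ } < < > > Q
{ } < < > > { }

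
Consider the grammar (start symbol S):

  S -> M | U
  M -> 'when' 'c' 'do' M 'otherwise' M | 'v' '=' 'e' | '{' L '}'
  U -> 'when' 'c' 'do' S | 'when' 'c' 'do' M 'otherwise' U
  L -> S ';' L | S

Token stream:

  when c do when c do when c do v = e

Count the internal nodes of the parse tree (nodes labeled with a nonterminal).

8

[S [U when c do [S [U when c do [S [U when c do [S [M v = e]]]]]]]]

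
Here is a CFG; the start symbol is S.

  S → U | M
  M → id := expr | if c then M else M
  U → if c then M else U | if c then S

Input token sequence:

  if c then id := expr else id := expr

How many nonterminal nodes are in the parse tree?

[S [M if c then [M id := expr] else [M id := expr]]]

4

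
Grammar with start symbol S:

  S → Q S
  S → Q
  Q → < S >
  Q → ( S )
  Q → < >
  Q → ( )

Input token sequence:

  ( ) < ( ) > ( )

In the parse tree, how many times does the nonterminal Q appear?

[S [Q ( )] [S [Q < [S [Q ( )]] >] [S [Q ( )]]]]

4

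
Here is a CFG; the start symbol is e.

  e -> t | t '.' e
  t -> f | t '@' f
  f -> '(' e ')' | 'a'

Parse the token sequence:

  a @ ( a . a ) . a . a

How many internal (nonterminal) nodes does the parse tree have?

[e [t [t [f a]] @ [f ( [e [t [f a]] . [e [t [f a]]]] )]] . [e [t [f a]] . [e [t [f a]]]]]

17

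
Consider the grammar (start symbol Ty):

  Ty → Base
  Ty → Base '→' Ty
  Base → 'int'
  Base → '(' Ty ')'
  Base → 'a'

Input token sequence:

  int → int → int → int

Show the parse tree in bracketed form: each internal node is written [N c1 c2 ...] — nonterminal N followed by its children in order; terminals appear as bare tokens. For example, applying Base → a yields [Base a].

Ty
Base → Ty
int → Ty
int → Base → Ty
int → int → Ty
int → int → Base → Ty
int → int → int → Ty
int → int → int → Base
int → int → int → int

[Ty [Base int] → [Ty [Base int] → [Ty [Base int] → [Ty [Base int]]]]]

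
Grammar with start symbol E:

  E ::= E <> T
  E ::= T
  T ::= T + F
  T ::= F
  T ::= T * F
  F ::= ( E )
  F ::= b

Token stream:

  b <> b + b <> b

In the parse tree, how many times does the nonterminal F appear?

4

[E [E [E [T [F b]]] <> [T [T [F b]] + [F b]]] <> [T [F b]]]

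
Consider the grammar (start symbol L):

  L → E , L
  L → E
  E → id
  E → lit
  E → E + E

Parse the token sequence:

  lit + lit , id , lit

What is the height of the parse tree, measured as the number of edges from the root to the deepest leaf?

4

[L [E [E lit] + [E lit]] , [L [E id] , [L [E lit]]]]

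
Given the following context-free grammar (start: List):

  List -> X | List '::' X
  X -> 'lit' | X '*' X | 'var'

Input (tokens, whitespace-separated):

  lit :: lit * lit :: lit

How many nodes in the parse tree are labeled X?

5

[List [List [List [X lit]] :: [X [X lit] * [X lit]]] :: [X lit]]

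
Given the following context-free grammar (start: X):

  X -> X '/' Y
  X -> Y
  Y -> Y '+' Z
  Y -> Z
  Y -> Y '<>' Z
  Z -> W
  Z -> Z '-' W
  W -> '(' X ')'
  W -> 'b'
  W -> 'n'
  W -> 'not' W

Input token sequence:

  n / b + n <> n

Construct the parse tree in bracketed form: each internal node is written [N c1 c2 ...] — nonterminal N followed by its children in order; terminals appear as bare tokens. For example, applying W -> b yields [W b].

[X [X [Y [Z [W n]]]] / [Y [Y [Y [Z [W b]]] + [Z [W n]]] <> [Z [W n]]]]

X
X / Y
Y / Y
Z / Y
W / Y
n / Y
n / Y <> Z
n / Y + Z <> Z
n / Z + Z <> Z
n / W + Z <> Z
n / b + Z <> Z
n / b + W <> Z
n / b + n <> Z
n / b + n <> W
n / b + n <> n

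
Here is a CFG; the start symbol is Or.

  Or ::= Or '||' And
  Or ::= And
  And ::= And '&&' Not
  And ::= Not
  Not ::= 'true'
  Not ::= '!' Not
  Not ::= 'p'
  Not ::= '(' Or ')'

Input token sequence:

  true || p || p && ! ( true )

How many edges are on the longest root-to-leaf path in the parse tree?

7

[Or [Or [Or [And [Not true]]] || [And [Not p]]] || [And [And [Not p]] && [Not ! [Not ( [Or [And [Not true]]] )]]]]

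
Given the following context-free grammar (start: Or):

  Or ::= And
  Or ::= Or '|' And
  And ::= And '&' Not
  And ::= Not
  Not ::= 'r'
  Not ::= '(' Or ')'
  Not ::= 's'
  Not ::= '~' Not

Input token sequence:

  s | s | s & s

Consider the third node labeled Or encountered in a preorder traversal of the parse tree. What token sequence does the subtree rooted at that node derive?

s

[Or [Or [Or [And [Not s]]] | [And [Not s]]] | [And [And [Not s]] & [Not s]]]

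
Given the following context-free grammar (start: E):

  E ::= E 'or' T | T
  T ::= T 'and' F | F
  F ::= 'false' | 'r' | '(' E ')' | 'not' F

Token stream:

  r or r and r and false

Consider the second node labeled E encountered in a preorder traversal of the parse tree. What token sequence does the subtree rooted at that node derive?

r

[E [E [T [F r]]] or [T [T [T [F r]] and [F r]] and [F false]]]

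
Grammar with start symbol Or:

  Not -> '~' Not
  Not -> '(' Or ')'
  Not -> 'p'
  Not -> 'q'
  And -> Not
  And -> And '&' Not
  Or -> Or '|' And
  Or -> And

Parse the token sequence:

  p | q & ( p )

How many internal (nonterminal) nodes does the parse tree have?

[Or [Or [And [Not p]]] | [And [And [Not q]] & [Not ( [Or [And [Not p]]] )]]]

11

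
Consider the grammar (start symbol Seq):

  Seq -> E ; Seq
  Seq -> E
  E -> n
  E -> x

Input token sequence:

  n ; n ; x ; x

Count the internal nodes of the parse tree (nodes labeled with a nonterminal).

[Seq [E n] ; [Seq [E n] ; [Seq [E x] ; [Seq [E x]]]]]

8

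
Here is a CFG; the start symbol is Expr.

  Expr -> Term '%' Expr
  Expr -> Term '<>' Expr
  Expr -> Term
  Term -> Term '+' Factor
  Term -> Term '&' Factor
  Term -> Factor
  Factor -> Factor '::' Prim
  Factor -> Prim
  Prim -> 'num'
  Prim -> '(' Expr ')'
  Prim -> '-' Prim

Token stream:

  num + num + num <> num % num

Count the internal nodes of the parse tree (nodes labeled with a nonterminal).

18

[Expr [Term [Term [Term [Factor [Prim num]]] + [Factor [Prim num]]] + [Factor [Prim num]]] <> [Expr [Term [Factor [Prim num]]] % [Expr [Term [Factor [Prim num]]]]]]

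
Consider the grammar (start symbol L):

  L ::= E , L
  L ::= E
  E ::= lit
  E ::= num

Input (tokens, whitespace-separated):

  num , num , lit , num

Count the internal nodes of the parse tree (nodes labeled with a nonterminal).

[L [E num] , [L [E num] , [L [E lit] , [L [E num]]]]]

8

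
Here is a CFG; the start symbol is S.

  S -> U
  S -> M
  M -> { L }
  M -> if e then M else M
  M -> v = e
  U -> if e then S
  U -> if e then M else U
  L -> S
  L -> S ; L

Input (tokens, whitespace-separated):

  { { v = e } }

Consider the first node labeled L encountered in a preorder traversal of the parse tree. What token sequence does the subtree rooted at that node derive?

[S [M { [L [S [M { [L [S [M v = e]]] }]]] }]]

{ v = e }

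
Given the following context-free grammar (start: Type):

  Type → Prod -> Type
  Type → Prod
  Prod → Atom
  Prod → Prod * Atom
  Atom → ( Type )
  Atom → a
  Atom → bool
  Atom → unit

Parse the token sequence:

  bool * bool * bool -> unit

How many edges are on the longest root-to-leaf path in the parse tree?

[Type [Prod [Prod [Prod [Atom bool]] * [Atom bool]] * [Atom bool]] -> [Type [Prod [Atom unit]]]]

5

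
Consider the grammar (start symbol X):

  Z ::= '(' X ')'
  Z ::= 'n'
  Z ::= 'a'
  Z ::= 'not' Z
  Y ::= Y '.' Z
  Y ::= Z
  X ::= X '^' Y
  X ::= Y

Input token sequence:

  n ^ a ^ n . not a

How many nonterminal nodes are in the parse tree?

12

[X [X [X [Y [Z n]]] ^ [Y [Z a]]] ^ [Y [Y [Z n]] . [Z not [Z a]]]]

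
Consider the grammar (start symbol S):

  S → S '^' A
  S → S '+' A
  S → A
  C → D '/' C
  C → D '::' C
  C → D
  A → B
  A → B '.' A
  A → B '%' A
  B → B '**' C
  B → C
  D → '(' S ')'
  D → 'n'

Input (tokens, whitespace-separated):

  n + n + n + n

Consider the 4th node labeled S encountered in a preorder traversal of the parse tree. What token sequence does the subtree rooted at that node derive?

[S [S [S [S [A [B [C [D n]]]]] + [A [B [C [D n]]]]] + [A [B [C [D n]]]]] + [A [B [C [D n]]]]]

n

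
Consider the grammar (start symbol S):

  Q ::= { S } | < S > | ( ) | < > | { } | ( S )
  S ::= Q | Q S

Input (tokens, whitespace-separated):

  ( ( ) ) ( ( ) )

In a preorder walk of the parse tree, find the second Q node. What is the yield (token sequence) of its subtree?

[S [Q ( [S [Q ( )]] )] [S [Q ( [S [Q ( )]] )]]]

( )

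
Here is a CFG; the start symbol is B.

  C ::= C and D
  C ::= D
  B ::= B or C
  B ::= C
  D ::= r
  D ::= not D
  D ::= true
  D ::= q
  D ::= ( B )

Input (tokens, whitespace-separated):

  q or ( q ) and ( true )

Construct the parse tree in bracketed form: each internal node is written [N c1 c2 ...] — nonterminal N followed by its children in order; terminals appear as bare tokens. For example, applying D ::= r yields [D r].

B
B or C
C or C
D or C
q or C
q or C and D
q or D and D
q or ( B ) and D
q or ( C ) and D
q or ( D ) and D
q or ( q ) and D
q or ( q ) and ( B )
q or ( q ) and ( C )
q or ( q ) and ( D )
q or ( q ) and ( true )

[B [B [C [D q]]] or [C [C [D ( [B [C [D q]]] )]] and [D ( [B [C [D true]]] )]]]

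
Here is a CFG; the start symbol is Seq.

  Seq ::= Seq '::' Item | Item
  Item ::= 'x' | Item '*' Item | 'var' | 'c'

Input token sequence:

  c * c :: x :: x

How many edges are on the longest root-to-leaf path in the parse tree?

5

[Seq [Seq [Seq [Item [Item c] * [Item c]]] :: [Item x]] :: [Item x]]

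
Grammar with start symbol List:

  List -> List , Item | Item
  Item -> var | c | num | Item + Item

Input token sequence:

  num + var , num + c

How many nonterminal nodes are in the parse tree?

8

[List [List [Item [Item num] + [Item var]]] , [Item [Item num] + [Item c]]]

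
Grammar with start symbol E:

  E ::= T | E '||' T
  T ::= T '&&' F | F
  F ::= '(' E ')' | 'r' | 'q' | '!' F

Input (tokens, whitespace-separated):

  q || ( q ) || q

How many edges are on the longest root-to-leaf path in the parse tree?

7

[E [E [E [T [F q]]] || [T [F ( [E [T [F q]]] )]]] || [T [F q]]]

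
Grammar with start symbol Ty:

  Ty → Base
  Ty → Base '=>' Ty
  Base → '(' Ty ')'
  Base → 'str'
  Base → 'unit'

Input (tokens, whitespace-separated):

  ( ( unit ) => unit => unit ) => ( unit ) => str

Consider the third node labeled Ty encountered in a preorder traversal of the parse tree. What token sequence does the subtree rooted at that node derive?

[Ty [Base ( [Ty [Base ( [Ty [Base unit]] )] => [Ty [Base unit] => [Ty [Base unit]]]] )] => [Ty [Base ( [Ty [Base unit]] )] => [Ty [Base str]]]]

unit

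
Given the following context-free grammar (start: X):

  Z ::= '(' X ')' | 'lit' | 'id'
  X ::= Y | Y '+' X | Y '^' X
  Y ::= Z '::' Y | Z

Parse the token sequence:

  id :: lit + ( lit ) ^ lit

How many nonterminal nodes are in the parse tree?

[X [Y [Z id] :: [Y [Z lit]]] + [X [Y [Z ( [X [Y [Z lit]]] )]] ^ [X [Y [Z lit]]]]]

14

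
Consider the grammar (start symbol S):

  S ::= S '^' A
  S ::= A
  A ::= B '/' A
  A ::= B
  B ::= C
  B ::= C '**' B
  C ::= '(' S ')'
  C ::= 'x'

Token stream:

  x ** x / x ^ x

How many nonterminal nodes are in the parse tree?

13

[S [S [A [B [C x] ** [B [C x]]] / [A [B [C x]]]]] ^ [A [B [C x]]]]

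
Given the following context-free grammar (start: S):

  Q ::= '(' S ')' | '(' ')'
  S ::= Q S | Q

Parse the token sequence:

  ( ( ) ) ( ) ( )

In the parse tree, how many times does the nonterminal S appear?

[S [Q ( [S [Q ( )]] )] [S [Q ( )] [S [Q ( )]]]]

4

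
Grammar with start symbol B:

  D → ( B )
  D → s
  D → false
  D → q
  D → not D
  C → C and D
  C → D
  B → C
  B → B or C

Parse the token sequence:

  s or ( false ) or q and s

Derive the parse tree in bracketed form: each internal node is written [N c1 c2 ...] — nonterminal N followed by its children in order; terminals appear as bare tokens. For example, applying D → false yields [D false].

[B [B [B [C [D s]]] or [C [D ( [B [C [D false]]] )]]] or [C [C [D q]] and [D s]]]

B
B or C
B or C or C
C or C or C
D or C or C
s or C or C
s or D or C
s or ( B ) or C
s or ( C ) or C
s or ( D ) or C
s or ( false ) or C
s or ( false ) or C and D
s or ( false ) or D and D
s or ( false ) or q and D
s or ( false ) or q and s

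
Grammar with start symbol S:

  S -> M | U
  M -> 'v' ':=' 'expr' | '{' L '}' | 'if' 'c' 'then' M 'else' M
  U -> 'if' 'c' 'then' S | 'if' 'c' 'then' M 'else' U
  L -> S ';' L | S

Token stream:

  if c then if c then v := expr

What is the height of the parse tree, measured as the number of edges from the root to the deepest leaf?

[S [U if c then [S [U if c then [S [M v := expr]]]]]]

6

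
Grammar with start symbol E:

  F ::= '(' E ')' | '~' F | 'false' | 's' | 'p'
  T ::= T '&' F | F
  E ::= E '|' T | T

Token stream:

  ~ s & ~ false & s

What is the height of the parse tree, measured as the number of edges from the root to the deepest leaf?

[E [T [T [T [F ~ [F s]]] & [F ~ [F false]]] & [F s]]]

6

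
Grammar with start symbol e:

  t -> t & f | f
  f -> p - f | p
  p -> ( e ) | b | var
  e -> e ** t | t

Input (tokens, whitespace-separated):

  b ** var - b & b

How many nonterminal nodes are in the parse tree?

13

[e [e [t [f [p b]]]] ** [t [t [f [p var] - [f [p b]]]] & [f [p b]]]]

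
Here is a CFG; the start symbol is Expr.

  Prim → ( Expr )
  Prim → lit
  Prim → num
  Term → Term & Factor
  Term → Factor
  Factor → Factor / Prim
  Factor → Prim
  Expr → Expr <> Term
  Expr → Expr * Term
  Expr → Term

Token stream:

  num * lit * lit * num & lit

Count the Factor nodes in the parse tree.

5

[Expr [Expr [Expr [Expr [Term [Factor [Prim num]]]] * [Term [Factor [Prim lit]]]] * [Term [Factor [Prim lit]]]] * [Term [Term [Factor [Prim num]]] & [Factor [Prim lit]]]]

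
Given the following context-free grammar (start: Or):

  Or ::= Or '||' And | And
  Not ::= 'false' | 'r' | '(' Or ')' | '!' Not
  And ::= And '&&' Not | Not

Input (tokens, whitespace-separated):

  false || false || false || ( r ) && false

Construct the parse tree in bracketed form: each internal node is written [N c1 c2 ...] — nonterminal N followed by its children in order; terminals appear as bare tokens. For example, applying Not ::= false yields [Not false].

[Or [Or [Or [Or [And [Not false]]] || [And [Not false]]] || [And [Not false]]] || [And [And [Not ( [Or [And [Not r]]] )]] && [Not false]]]

Or
Or || And
Or || And || And
Or || And || And || And
And || And || And || And
Not || And || And || And
false || And || And || And
false || Not || And || And
false || false || And || And
false || false || Not || And
false || false || false || And
false || false || false || And && Not
false || false || false || Not && Not
false || false || false || ( Or ) && Not
false || false || false || ( And ) && Not
false || false || false || ( Not ) && Not
false || false || false || ( r ) && Not
false || false || false || ( r ) && false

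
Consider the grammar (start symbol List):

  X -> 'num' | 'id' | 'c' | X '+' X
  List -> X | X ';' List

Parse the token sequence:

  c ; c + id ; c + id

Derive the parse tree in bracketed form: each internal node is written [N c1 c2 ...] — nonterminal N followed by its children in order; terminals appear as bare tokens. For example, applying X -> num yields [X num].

[List [X c] ; [List [X [X c] + [X id]] ; [List [X [X c] + [X id]]]]]

List
X ; List
c ; List
c ; X ; List
c ; X + X ; List
c ; c + X ; List
c ; c + id ; List
c ; c + id ; X
c ; c + id ; X + X
c ; c + id ; c + X
c ; c + id ; c + id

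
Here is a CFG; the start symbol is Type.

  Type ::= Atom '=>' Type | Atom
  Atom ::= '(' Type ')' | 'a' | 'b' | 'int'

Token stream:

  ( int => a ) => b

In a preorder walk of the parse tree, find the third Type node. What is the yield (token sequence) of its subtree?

a

[Type [Atom ( [Type [Atom int] => [Type [Atom a]]] )] => [Type [Atom b]]]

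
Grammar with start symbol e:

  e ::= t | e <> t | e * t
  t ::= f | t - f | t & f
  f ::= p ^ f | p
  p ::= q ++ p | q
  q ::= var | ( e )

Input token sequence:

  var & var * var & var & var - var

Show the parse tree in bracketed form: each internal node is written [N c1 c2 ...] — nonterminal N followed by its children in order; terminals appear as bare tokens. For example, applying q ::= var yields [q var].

[e [e [t [t [f [p [q var]]]] & [f [p [q var]]]]] * [t [t [t [t [f [p [q var]]]] & [f [p [q var]]]] & [f [p [q var]]]] - [f [p [q var]]]]]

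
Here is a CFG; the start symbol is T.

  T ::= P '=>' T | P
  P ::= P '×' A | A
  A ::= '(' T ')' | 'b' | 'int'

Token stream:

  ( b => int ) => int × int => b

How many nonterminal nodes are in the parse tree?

[T [P [A ( [T [P [A b]] => [T [P [A int]]]] )]] => [T [P [P [A int]] × [A int]] => [T [P [A b]]]]]

17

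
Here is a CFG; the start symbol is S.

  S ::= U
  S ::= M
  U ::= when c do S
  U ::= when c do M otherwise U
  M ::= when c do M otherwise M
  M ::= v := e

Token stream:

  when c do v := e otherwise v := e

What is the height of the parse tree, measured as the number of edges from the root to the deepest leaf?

[S [M when c do [M v := e] otherwise [M v := e]]]

3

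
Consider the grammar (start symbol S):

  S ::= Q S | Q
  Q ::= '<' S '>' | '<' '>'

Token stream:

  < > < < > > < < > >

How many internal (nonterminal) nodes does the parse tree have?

[S [Q < >] [S [Q < [S [Q < >]] >] [S [Q < [S [Q < >]] >]]]]

10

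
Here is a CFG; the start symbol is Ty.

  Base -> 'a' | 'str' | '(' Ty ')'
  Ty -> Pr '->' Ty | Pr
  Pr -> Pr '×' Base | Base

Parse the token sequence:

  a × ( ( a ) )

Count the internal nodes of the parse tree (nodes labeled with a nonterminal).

[Ty [Pr [Pr [Base a]] × [Base ( [Ty [Pr [Base ( [Ty [Pr [Base a]]] )]]] )]]]

11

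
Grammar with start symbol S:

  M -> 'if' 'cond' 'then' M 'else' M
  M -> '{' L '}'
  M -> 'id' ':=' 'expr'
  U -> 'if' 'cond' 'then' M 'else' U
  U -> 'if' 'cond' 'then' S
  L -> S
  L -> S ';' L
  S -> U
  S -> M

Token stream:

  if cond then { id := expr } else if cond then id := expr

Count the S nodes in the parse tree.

3

[S [U if cond then [M { [L [S [M id := expr]]] }] else [U if cond then [S [M id := expr]]]]]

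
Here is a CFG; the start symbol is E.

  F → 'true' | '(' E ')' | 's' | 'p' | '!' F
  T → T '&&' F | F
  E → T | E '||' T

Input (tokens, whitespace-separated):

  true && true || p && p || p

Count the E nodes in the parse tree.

3

[E [E [E [T [T [F true]] && [F true]]] || [T [T [F p]] && [F p]]] || [T [F p]]]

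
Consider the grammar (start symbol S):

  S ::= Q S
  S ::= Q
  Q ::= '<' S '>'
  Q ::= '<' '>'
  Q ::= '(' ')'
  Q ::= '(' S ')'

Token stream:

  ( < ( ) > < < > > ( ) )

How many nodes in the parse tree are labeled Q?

[S [Q ( [S [Q < [S [Q ( )]] >] [S [Q < [S [Q < >]] >] [S [Q ( )]]]] )]]

6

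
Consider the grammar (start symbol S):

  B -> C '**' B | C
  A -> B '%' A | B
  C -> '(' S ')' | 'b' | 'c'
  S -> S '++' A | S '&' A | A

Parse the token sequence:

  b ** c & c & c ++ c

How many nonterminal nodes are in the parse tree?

18

[S [S [S [S [A [B [C b] ** [B [C c]]]]] & [A [B [C c]]]] & [A [B [C c]]]] ++ [A [B [C c]]]]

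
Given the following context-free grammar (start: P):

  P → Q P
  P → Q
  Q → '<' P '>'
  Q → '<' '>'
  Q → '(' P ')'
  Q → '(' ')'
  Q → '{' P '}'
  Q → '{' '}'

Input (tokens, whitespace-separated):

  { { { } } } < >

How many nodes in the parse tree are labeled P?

[P [Q { [P [Q { [P [Q { }]] }]] }] [P [Q < >]]]

4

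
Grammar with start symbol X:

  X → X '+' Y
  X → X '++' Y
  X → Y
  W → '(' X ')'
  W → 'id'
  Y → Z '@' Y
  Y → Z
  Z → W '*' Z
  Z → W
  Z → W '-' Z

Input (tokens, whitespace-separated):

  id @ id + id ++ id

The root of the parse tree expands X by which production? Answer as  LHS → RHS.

[X [X [X [Y [Z [W id]] @ [Y [Z [W id]]]]] + [Y [Z [W id]]]] ++ [Y [Z [W id]]]]

X → X '++' Y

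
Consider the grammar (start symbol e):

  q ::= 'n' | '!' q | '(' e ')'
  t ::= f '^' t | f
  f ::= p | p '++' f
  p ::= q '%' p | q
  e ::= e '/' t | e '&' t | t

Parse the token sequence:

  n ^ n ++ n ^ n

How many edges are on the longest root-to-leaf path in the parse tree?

7

[e [t [f [p [q n]]] ^ [t [f [p [q n]] ++ [f [p [q n]]]] ^ [t [f [p [q n]]]]]]]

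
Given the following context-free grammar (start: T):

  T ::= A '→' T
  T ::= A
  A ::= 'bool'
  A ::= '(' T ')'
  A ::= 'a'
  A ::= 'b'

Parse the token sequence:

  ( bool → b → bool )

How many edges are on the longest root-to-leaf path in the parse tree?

6

[T [A ( [T [A bool] → [T [A b] → [T [A bool]]]] )]]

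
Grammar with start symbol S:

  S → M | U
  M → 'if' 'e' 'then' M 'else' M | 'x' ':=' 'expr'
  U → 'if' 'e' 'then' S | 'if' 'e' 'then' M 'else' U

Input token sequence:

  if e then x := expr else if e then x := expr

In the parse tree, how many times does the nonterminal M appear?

[S [U if e then [M x := expr] else [U if e then [S [M x := expr]]]]]

2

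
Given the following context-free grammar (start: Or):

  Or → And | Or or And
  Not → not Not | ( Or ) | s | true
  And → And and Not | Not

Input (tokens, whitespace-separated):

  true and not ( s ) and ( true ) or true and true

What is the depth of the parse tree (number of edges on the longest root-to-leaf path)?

[Or [Or [And [And [And [Not true]] and [Not not [Not ( [Or [And [Not s]]] )]]] and [Not ( [Or [And [Not true]]] )]]] or [And [And [Not true]] and [Not true]]]

9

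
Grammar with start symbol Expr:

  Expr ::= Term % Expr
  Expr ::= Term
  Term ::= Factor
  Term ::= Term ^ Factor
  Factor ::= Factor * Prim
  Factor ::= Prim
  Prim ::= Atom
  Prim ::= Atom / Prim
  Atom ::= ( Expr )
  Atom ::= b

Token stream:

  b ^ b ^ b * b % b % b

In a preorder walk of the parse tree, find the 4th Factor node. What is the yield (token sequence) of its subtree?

b

[Expr [Term [Term [Term [Factor [Prim [Atom b]]]] ^ [Factor [Prim [Atom b]]]] ^ [Factor [Factor [Prim [Atom b]]] * [Prim [Atom b]]]] % [Expr [Term [Factor [Prim [Atom b]]]] % [Expr [Term [Factor [Prim [Atom b]]]]]]]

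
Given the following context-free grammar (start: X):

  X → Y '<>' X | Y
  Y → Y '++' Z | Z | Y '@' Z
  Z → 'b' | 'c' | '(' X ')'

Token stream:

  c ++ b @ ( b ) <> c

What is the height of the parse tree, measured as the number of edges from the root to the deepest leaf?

[X [Y [Y [Y [Z c]] ++ [Z b]] @ [Z ( [X [Y [Z b]]] )]] <> [X [Y [Z c]]]]

6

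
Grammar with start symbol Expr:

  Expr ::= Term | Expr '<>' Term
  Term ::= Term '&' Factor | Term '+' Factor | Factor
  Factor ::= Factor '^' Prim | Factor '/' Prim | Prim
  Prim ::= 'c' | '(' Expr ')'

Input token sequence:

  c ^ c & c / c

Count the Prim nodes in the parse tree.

4

[Expr [Term [Term [Factor [Factor [Prim c]] ^ [Prim c]]] & [Factor [Factor [Prim c]] / [Prim c]]]]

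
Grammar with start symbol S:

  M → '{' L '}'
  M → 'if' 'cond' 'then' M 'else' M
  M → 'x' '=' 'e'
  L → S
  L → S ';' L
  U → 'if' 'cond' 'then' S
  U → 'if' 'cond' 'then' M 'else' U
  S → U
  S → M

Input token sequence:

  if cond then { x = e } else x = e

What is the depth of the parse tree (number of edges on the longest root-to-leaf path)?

6

[S [M if cond then [M { [L [S [M x = e]]] }] else [M x = e]]]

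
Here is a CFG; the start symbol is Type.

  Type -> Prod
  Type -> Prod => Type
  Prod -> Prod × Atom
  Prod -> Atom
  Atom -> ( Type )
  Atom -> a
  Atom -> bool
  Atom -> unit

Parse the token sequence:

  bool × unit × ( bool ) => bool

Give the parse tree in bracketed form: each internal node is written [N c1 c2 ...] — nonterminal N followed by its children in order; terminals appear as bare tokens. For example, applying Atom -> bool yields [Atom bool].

Type
Prod => Type
Prod × Atom => Type
Prod × Atom × Atom => Type
Atom × Atom × Atom => Type
bool × Atom × Atom => Type
bool × unit × Atom => Type
bool × unit × ( Type ) => Type
bool × unit × ( Prod ) => Type
bool × unit × ( Atom ) => Type
bool × unit × ( bool ) => Type
bool × unit × ( bool ) => Prod
bool × unit × ( bool ) => Atom
bool × unit × ( bool ) => bool

[Type [Prod [Prod [Prod [Atom bool]] × [Atom unit]] × [Atom ( [Type [Prod [Atom bool]]] )]] => [Type [Prod [Atom bool]]]]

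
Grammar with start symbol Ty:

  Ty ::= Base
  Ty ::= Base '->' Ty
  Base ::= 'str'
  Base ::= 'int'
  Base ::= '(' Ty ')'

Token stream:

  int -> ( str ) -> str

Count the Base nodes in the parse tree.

4

[Ty [Base int] -> [Ty [Base ( [Ty [Base str]] )] -> [Ty [Base str]]]]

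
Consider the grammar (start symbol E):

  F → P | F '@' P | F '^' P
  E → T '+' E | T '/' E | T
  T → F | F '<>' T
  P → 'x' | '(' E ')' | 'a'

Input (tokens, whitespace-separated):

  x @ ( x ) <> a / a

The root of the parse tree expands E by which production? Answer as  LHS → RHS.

E → T '/' E

[E [T [F [F [P x]] @ [P ( [E [T [F [P x]]]] )]] <> [T [F [P a]]]] / [E [T [F [P a]]]]]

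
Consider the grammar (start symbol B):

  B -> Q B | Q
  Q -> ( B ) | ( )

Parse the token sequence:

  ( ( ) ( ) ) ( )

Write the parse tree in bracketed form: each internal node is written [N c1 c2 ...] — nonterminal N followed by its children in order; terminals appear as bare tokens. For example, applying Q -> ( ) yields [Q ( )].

[B [Q ( [B [Q ( )] [B [Q ( )]]] )] [B [Q ( )]]]

B
Q B
( B ) B
( Q B ) B
( ( ) B ) B
( ( ) Q ) B
( ( ) ( ) ) B
( ( ) ( ) ) Q
( ( ) ( ) ) ( )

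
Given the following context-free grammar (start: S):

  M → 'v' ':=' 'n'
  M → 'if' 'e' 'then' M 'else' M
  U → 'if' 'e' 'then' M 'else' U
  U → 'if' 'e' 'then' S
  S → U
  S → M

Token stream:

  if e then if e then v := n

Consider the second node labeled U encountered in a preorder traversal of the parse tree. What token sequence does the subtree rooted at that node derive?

if e then v := n

[S [U if e then [S [U if e then [S [M v := n]]]]]]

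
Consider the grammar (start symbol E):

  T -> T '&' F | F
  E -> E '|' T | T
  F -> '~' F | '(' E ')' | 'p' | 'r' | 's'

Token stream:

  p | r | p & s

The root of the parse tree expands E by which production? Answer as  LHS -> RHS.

E -> E '|' T

[E [E [E [T [F p]]] | [T [F r]]] | [T [T [F p]] & [F s]]]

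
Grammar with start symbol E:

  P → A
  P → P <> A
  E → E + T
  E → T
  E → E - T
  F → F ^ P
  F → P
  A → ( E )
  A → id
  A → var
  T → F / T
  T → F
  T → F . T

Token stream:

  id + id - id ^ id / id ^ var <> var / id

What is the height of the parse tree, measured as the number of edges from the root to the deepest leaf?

[E [E [E [T [F [P [A id]]]]] + [T [F [P [A id]]]]] - [T [F [F [P [A id]]] ^ [P [A id]]] / [T [F [F [P [A id]]] ^ [P [P [A var]] <> [A var]]] / [T [F [P [A id]]]]]]]

7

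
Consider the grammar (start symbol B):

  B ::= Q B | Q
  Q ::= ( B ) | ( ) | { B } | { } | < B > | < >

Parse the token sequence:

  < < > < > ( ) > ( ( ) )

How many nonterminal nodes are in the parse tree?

12

[B [Q < [B [Q < >] [B [Q < >] [B [Q ( )]]]] >] [B [Q ( [B [Q ( )]] )]]]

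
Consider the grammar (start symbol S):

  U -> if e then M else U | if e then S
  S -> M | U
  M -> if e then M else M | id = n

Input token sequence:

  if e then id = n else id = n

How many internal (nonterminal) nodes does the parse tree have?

[S [M if e then [M id = n] else [M id = n]]]

4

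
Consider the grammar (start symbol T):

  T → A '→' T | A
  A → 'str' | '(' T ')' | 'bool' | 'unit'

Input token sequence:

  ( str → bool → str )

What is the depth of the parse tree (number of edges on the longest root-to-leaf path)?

6

[T [A ( [T [A str] → [T [A bool] → [T [A str]]]] )]]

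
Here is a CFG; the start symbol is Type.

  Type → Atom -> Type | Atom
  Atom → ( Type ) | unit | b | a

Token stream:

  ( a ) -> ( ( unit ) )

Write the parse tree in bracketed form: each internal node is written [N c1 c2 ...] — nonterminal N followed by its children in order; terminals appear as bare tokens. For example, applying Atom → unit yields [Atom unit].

[Type [Atom ( [Type [Atom a]] )] -> [Type [Atom ( [Type [Atom ( [Type [Atom unit]] )]] )]]]

Type
Atom -> Type
( Type ) -> Type
( Atom ) -> Type
( a ) -> Type
( a ) -> Atom
( a ) -> ( Type )
( a ) -> ( Atom )
( a ) -> ( ( Type ) )
( a ) -> ( ( Atom ) )
( a ) -> ( ( unit ) )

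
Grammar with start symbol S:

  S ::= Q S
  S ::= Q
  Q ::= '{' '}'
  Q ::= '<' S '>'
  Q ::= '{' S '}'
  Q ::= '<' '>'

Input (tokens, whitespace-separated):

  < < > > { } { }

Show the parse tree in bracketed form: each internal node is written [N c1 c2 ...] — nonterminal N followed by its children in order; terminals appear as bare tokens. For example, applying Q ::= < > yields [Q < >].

[S [Q < [S [Q < >]] >] [S [Q { }] [S [Q { }]]]]

S
Q S
< S > S
< Q > S
< < > > S
< < > > Q S
< < > > { } S
< < > > { } Q
< < > > { } { }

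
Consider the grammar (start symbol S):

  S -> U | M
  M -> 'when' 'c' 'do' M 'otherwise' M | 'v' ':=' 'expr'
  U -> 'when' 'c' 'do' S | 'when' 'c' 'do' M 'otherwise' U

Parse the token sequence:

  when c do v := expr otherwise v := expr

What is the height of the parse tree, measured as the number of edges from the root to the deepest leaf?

3

[S [M when c do [M v := expr] otherwise [M v := expr]]]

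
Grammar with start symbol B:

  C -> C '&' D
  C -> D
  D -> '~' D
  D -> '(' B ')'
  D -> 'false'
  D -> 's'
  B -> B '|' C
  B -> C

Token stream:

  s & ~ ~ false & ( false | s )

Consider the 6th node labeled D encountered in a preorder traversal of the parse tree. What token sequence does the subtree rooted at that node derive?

[B [C [C [C [D s]] & [D ~ [D ~ [D false]]]] & [D ( [B [B [C [D false]]] | [C [D s]]] )]]]

false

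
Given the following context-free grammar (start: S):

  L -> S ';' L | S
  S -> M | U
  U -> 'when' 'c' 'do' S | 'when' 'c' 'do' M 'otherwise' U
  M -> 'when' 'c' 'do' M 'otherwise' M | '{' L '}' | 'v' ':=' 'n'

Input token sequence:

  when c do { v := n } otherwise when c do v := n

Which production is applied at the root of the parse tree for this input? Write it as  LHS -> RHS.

[S [U when c do [M { [L [S [M v := n]]] }] otherwise [U when c do [S [M v := n]]]]]

S -> U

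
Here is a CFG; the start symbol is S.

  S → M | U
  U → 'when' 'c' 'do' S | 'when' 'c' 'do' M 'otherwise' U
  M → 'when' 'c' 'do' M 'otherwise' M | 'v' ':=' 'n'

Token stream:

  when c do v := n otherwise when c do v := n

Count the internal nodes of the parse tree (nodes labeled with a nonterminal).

[S [U when c do [M v := n] otherwise [U when c do [S [M v := n]]]]]

6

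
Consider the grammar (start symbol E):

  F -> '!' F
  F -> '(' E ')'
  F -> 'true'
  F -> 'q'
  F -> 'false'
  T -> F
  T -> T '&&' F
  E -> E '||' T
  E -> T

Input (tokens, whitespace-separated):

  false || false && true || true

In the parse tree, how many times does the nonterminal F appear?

4

[E [E [E [T [F false]]] || [T [T [F false]] && [F true]]] || [T [F true]]]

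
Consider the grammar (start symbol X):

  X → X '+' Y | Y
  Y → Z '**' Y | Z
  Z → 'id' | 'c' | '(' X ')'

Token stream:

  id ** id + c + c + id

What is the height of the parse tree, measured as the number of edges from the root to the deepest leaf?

7

[X [X [X [X [Y [Z id] ** [Y [Z id]]]] + [Y [Z c]]] + [Y [Z c]]] + [Y [Z id]]]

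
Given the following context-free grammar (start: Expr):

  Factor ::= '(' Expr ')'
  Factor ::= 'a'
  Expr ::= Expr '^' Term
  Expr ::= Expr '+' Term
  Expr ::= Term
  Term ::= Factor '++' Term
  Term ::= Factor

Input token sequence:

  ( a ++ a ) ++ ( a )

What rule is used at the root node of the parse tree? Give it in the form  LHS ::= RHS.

[Expr [Term [Factor ( [Expr [Term [Factor a] ++ [Term [Factor a]]]] )] ++ [Term [Factor ( [Expr [Term [Factor a]]] )]]]]

Expr ::= Term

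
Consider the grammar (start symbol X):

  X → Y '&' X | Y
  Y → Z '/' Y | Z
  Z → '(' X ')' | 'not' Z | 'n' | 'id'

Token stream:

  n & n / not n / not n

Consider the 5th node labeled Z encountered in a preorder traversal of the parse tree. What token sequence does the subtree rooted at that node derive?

[X [Y [Z n]] & [X [Y [Z n] / [Y [Z not [Z n]] / [Y [Z not [Z n]]]]]]]

not n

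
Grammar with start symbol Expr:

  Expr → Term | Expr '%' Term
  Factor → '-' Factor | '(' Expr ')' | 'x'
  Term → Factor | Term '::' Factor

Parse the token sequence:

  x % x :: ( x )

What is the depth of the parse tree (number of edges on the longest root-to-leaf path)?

[Expr [Expr [Term [Factor x]]] % [Term [Term [Factor x]] :: [Factor ( [Expr [Term [Factor x]]] )]]]

6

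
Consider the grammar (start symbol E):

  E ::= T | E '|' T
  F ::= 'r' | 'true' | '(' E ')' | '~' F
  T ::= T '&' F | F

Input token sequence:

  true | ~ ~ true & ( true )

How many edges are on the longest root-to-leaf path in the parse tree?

6

[E [E [T [F true]]] | [T [T [F ~ [F ~ [F true]]]] & [F ( [E [T [F true]]] )]]]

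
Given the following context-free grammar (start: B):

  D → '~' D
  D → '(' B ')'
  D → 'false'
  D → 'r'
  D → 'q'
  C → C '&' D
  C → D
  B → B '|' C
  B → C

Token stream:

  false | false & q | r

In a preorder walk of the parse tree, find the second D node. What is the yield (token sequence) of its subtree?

false

[B [B [B [C [D false]]] | [C [C [D false]] & [D q]]] | [C [D r]]]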